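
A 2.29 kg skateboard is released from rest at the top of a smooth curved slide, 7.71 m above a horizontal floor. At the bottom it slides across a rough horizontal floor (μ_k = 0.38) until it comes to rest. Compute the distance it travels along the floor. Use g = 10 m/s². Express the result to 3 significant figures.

d = 20.3 m

Applying the work–energy principle:
At rest all PE has been dissipated by friction: mgh = μ_k m g d
d = h/μ_k = 7.71/0.38 = 20.29 m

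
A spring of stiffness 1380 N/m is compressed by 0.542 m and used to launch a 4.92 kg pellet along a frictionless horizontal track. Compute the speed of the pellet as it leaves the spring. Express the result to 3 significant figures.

Spring PE converts entirely to kinetic energy: ½kx² = ½mv²
v = x√(k/m) = 0.542 × √(1380/4.92) = 9.077 m/s

v = 9.08 m/s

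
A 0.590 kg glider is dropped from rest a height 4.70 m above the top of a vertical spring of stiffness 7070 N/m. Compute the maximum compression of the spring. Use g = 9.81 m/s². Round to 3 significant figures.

Take the reference level at the top of the uncompressed spring. At max compression the glider has fallen H + x and is momentarily at rest:
mg(H + x) = ½kx²
½(7070)x² − (0.590)(9.81)x − (0.590)(9.81)(4.70) = 0
3535x² − 5.788x − 27.20 = 0
x = [5.788 + √(33.50 + 384652)]/(2 × 3535) = 0.08855 m

x = 0.0885 m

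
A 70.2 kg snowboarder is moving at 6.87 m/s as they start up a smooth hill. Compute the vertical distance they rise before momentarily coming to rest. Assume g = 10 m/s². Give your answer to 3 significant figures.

Setting KE at the bottom equal to PE gained: ½mv² = mgh
h = v²/(2g) = 6.87²/(2 × 10) = 2.360 m

h = 2.36 m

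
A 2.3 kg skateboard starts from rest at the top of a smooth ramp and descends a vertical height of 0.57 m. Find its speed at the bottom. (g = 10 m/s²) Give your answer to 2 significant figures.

Equating total energy at the two states: mgh = ½mv²
v = √(2gh) = √(2 × 10 × 0.57) = √11.400 = 3.376 m/s

v = 3.4 m/s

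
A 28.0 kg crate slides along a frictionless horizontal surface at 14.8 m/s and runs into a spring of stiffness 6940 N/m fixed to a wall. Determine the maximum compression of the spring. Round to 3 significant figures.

Conservation of energy between contact and max compression: ½mv² = ½kx²
x = v√(m/k) = 14.8 × √(28.0/6940) = 0.9401 m

x = 0.940 m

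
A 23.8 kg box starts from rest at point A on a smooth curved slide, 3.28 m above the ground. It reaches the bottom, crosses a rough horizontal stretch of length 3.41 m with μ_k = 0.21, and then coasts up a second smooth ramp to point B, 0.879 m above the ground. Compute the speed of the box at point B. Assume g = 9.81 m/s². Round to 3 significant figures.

v = 5.75 m/s

Energy at A: mgh₁ = (23.8)(9.81)(3.28) = 765.81 J
Friction loss: W_f = μ_k mg d = 167.2 J
At B: ½mv² + mgh₂ = mgh₁ − W_f
½mv² = 765.81 − 167.2 − 205.23 = 393.39 J
v = √(2 × 393.39/23.8) = 5.750 m/s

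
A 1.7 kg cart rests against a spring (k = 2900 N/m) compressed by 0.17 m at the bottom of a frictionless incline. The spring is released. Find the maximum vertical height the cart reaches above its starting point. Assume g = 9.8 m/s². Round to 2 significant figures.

Energy conservation from release to the highest point: ½kx² = mgh
h = kx²/(2mg) = (2900)(0.17)²/(2 × 1.7 × 9.8) = 2.515 m

h = 2.5 m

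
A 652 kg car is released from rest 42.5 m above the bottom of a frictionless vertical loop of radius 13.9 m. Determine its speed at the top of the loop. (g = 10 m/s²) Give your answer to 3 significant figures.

v = 17.1 m/s

Energy conservation: mgh = ½mv_top² + mg(2r)
v_top² = 2g(h − 2r) = 2(10)(42.5 − 27.80) = 294.0
v_top = 17.15 m/s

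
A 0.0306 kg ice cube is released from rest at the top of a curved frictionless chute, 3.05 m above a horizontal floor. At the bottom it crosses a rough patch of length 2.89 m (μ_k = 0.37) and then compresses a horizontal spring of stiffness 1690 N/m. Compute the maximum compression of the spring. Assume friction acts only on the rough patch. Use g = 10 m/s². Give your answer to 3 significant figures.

x = 0.0268 m

Initial energy: E₁ = mgh = (0.0306)(10)(3.05) = 0.93330 J
Friction removes W_f = μ_k mg d = (0.37)(0.0306)(10)(2.89) = 0.3272 J
Energy reaching the spring: E = 0.93330 − 0.3272 = 0.60609 J
At max compression ½kx² = E ⇒ x = √(2E/k) = √(2 × 0.60609/1690) = 0.02678 m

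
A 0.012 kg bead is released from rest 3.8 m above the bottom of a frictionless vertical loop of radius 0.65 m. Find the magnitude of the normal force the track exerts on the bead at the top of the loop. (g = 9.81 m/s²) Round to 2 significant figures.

N = 0.79 N

Energy from release to top (height 2r): mgh = ½mv_top² + mg(2r)
v_top² = 2g(h − 2r) = 2(9.81)(3.8 − 1.300) = 49.050 m²/s²
At the top, both N and weight point toward the centre: N + mg = mv_top²/r
N = m(v_top²/r − g) = 0.012(49.050/0.65 − 9.81) = 0.7878 N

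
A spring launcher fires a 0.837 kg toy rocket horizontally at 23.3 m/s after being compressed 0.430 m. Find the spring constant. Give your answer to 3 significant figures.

Energy stored in the spring equals the launch KE: ½kx² = ½mv²
k = mv²/x² = (0.837)(23.3)²/(0.430)² = 2458 N/m

k = 2460 N/m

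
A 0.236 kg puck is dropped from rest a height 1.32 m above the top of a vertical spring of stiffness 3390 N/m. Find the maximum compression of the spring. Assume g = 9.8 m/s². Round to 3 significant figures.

x = 0.0431 m

Let x be the compression. The total drop is H + x, and the puck is instantaneously at rest at max compression, so energy conservation gives:
mg(H + x) = ½kx²
½(3390)x² − (0.236)(9.8)x − (0.236)(9.8)(1.32) = 0
1695x² − 2.313x − 3.053 = 0
x = [2.313 + √(5.349 + 20699)]/(2 × 1695) = 0.04313 m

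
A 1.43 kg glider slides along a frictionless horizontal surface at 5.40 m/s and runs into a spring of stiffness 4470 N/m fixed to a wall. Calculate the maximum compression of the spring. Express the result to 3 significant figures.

x = 0.0966 m

All KE is stored as spring PE at maximum compression: ½mv² = ½kx²
x = v√(m/k) = 5.40 × √(1.43/4470) = 0.09658 m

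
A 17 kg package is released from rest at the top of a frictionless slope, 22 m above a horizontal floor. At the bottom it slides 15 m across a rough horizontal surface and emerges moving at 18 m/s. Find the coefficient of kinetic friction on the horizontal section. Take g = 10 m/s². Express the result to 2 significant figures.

Energy at the top = energy at the end + work done against friction:
mgh = ½mv² + μ_k m g d
mgh = 3740.0 J; ½mv² = 2754.0 J
W_f = 3740.0 − 2754.0 = 986.0 J
μ_k = W_f/(mg·d) = 986.0/(170.0 × 15) = 0.3867

μ_k = 0.39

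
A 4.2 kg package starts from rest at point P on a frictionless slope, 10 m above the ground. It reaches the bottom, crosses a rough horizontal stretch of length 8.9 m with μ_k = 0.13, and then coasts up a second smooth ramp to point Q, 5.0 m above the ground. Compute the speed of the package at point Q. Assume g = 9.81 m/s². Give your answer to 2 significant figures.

Energy at P: mgh₁ = (4.2)(9.81)(10) = 412.02 J
Friction loss: W_f = μ_k mg d = 47.67 J
At Q: ½mv² + mgh₂ = mgh₁ − W_f
½mv² = 412.02 − 47.67 − 206.01 = 158.34 J
v = √(2 × 158.34/4.2) = 8.683 m/s

v = 8.7 m/s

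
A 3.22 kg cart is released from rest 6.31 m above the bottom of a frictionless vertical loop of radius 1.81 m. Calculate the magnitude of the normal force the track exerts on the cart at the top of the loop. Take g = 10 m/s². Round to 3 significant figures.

Energy from release to top (height 2r): mgh = ½mv_top² + mg(2r)
v_top² = 2g(h − 2r) = 2(10)(6.31 − 3.620) = 53.800 m²/s²
At the top, both N and weight point toward the centre: N + mg = mv_top²/r
N = m(v_top²/r − g) = 3.22(53.800/1.81 − 10) = 63.51 N

N = 63.5 N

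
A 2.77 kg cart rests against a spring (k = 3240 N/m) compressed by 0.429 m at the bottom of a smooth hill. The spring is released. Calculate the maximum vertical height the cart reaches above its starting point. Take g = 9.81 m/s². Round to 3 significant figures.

At maximum height the cart is at rest, so ½kx² = mgh
h = kx²/(2mg) = (3240)(0.429)²/(2 × 2.77 × 9.81) = 10.97 m

h = 11.0 m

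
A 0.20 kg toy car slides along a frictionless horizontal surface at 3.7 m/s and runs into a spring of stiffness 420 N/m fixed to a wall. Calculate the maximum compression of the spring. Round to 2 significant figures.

At max compression the car is momentarily at rest: ½mv² = ½kx²
x = v√(m/k) = 3.7 × √(0.20/420) = 0.08074 m

x = 0.081 m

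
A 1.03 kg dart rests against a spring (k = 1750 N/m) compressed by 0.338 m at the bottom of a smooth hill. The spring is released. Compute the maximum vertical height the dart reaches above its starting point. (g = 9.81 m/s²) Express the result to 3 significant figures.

All spring PE becomes gravitational PE at the highest point: ½kx² = mgh
h = kx²/(2mg) = (1750)(0.338)²/(2 × 1.03 × 9.81) = 9.893 m

h = 9.89 m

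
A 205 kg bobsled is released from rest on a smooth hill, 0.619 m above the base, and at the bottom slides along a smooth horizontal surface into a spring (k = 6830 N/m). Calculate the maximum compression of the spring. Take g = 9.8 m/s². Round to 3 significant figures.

At max compression the bobsled is momentarily at rest: mgh = ½kx²
x = √(2mgh/k) = √(2 × 205 × 9.8 × 0.619 / 6830) = 0.6034 m

x = 0.603 m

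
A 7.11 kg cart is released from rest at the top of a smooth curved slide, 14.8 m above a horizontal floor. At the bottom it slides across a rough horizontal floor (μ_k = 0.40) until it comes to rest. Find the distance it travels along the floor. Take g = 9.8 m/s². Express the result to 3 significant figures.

d = 37.0 m

Energy at the top = energy at the end + work done against friction:
At rest all PE has been dissipated by friction: mgh = μ_k m g d
d = h/μ_k = 14.8/0.40 = 37.00 m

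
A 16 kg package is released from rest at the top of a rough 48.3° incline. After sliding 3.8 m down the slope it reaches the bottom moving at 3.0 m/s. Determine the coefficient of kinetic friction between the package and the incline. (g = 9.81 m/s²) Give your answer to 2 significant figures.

μ_k = 0.94

Energy balance down the incline: mg L sinθ − ½mv² = μ_k (mg cosθ) L
mgL sinθ = 445.33 J; ½mv² = 72.000 J
W_f = 445.33 − 72.000 = 373.3 J
μ_k = W_f/(mg cosθ · L) = 373.3/(104.4 × 3.8) = 0.9409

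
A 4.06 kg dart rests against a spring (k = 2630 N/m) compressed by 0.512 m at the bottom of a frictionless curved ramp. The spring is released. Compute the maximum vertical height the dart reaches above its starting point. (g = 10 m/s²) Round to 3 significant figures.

Energy conservation from release to the highest point: ½kx² = mgh
h = kx²/(2mg) = (2630)(0.512)²/(2 × 4.06 × 10) = 8.491 m

h = 8.49 m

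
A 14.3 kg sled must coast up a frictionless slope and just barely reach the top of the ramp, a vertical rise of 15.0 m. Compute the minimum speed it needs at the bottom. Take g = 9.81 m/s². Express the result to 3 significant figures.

v = 17.2 m/s

At the top it is momentarily at rest, so all KE converts to PE: ½mv² = mgh
v = √(2gh) = √(2 × 9.81 × 15.0) = 17.16 m/s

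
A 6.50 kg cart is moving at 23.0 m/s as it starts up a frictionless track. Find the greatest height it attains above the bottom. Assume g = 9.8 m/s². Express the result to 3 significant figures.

h = 27.0 m

By energy conservation, ½mv² = mgh
h = v²/(2g) = 23.0²/(2 × 9.8) = 26.99 m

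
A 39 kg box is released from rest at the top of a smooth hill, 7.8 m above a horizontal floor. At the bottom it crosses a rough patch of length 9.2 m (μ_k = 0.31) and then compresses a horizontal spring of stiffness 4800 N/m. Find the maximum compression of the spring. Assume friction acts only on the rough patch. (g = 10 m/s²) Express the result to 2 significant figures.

x = 0.90 m

Initial energy: E₁ = mgh = (39)(10)(7.8) = 3042.0 J
Friction removes W_f = μ_k mg d = (0.31)(39)(10)(9.2) = 1112 J
Energy reaching the spring: E = 3042.0 − 1112 = 1929.7 J
At max compression ½kx² = E ⇒ x = √(2E/k) = √(2 × 1929.7/4800) = 0.8967 m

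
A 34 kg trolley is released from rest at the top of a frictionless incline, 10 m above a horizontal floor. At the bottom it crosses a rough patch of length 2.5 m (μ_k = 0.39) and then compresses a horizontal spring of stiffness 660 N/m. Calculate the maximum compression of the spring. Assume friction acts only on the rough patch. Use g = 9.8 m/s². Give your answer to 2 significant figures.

x = 3.0 m

Initial energy: E₁ = mgh = (34)(9.8)(10) = 3332.0 J
Friction removes W_f = μ_k mg d = (0.39)(34)(9.8)(2.5) = 324.9 J
Energy reaching the spring: E = 3332.0 − 324.9 = 3007.1 J
At max compression ½kx² = E ⇒ x = √(2E/k) = √(2 × 3007.1/660) = 3.019 m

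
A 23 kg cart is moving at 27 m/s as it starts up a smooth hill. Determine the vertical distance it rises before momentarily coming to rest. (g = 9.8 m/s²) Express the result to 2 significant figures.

h = 37 m

Setting KE at the bottom equal to PE gained: ½mv² = mgh
h = v²/(2g) = 27²/(2 × 9.8) = 37.19 m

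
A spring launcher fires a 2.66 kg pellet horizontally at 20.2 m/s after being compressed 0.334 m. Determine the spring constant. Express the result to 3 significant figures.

k = 9730 N/m

Energy stored in the spring equals the launch KE: ½kx² = ½mv²
k = mv²/x² = (2.66)(20.2)²/(0.334)² = 9730 N/m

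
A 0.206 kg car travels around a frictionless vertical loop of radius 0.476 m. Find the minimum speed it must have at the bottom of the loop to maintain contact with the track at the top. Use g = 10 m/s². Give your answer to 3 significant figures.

v = 4.88 m/s

At the top: mg = mv_top²/r ⇒ v_top² = gr = 4.760 m²/s²
Energy from bottom to top (height 2r): ½mv_bot² = ½mv_top² + mg(2r)
v_bot² = gr + 4gr = 5gr = 23.80
v_bot = √(5gr) = 4.879 m/s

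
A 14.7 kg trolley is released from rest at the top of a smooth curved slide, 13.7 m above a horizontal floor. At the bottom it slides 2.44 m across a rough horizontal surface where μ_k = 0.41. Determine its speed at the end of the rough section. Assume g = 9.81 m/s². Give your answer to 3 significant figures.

v = 15.8 m/s

Applying the work–energy principle:
mgh = ½mv² + μ_k m g d
W_f = μ_k mg d = (0.41)(14.7)(9.81)(2.44) = 144.3 J
½mv² = mgh − W_f = 1975.6 − 144.3 = 1831.4 J
v = √(2 × 1831.4/14.7) = 15.78 m/s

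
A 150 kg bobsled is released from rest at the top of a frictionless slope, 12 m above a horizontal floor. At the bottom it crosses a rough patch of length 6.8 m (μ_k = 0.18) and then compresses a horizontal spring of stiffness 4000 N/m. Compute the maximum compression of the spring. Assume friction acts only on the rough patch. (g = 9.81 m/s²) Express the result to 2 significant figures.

Initial energy: E₁ = mgh = (150)(9.81)(12) = 17658 J
Friction removes W_f = μ_k mg d = (0.18)(150)(9.81)(6.8) = 1801 J
Energy reaching the spring: E = 17658 − 1801 = 15857 J
At max compression ½kx² = E ⇒ x = √(2E/k) = √(2 × 15857/4000) = 2.816 m

x = 2.8 m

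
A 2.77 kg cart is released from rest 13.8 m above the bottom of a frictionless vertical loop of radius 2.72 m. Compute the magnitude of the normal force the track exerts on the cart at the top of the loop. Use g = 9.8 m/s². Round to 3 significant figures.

Energy from release to top (height 2r): mgh = ½mv_top² + mg(2r)
v_top² = 2g(h − 2r) = 2(9.8)(13.8 − 5.440) = 163.86 m²/s²
At the top, both N and weight point toward the centre: N + mg = mv_top²/r
N = m(v_top²/r − g) = 2.77(163.86/2.72 − 9.8) = 139.7 N

N = 140 N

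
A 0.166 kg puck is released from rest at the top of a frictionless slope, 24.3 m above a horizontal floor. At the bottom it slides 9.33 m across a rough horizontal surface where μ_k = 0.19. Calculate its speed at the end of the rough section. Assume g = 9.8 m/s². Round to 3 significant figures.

v = 21.0 m/s

Energy bookkeeping (friction removes W_f = μ_k N d):
mgh = ½mv² + μ_k m g d
W_f = μ_k mg d = (0.19)(0.166)(9.8)(9.33) = 2.884 J
½mv² = mgh − W_f = 39.531 − 2.884 = 36.647 J
v = √(2 × 36.647/0.166) = 21.01 m/s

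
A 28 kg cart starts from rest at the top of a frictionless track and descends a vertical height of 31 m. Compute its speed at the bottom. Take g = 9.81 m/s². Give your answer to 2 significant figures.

Energy conservation between the two points: mgh = ½mv²
The mass cancels from both sides.
v = √(2gh) = √(2 × 9.81 × 31) = √608.22 = 24.66 m/s

v = 25 m/s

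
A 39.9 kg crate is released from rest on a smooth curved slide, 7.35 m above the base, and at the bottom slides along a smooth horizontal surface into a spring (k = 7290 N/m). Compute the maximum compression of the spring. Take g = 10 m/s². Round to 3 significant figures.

x = 0.897 m

At max compression the crate is momentarily at rest: mgh = ½kx²
x = √(2mgh/k) = √(2 × 39.9 × 10 × 7.35 / 7290) = 0.8970 m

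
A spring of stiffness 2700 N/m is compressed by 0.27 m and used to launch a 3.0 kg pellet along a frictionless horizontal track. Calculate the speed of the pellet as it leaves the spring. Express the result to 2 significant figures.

The pellet leaves the spring when the spring is at natural length, so ½kx² = ½mv²
v = x√(k/m) = 0.27 × √(2700/3.0) = 8.100 m/s

v = 8.1 m/s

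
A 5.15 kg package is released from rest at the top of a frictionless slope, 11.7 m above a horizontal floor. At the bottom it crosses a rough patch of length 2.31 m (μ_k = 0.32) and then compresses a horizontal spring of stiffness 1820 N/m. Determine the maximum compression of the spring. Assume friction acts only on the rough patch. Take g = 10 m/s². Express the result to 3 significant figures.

x = 0.788 m

Initial energy: E₁ = mgh = (5.15)(10)(11.7) = 602.55 J
Friction removes W_f = μ_k mg d = (0.32)(5.15)(10)(2.31) = 38.07 J
Energy reaching the spring: E = 602.55 − 38.07 = 564.48 J
At max compression ½kx² = E ⇒ x = √(2E/k) = √(2 × 564.48/1820) = 0.7876 m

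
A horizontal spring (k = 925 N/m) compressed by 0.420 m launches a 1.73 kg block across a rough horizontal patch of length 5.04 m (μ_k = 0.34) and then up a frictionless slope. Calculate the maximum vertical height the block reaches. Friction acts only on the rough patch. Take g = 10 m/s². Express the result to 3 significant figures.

h = 3.00 m

Spring energy: E₀ = ½kx² = ½(925)(0.420)² = 81.585 J
Friction: W_f = μ_k mg d = (0.34)(1.73)(10)(5.04) = 29.65 J
Energy at base of ramp: E = 81.585 − 29.65 = 51.940 J
At max height all remaining energy is PE: mgh = E ⇒ h = E/(mg) = 51.940/(1.73 × 10) = 3.002 m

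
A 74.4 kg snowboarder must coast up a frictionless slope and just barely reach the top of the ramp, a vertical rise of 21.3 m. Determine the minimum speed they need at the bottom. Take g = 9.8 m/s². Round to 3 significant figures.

v = 20.4 m/s

At the top they are momentarily at rest, so all KE converts to PE: ½mv² = mgh
v = √(2gh) = √(2 × 9.8 × 21.3) = 20.43 m/s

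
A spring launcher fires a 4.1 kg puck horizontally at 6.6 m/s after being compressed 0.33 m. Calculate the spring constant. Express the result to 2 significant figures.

k = 1600 N/m

Energy stored in the spring equals the launch KE: ½kx² = ½mv²
k = mv²/x² = (4.1)(6.6)²/(0.33)² = 1640 N/m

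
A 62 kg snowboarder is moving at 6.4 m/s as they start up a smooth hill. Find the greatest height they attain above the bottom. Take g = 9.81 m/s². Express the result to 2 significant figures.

h = 2.1 m

Setting KE at the bottom equal to PE gained: ½mv² = mgh
h = v²/(2g) = 6.4²/(2 × 9.81) = 2.088 m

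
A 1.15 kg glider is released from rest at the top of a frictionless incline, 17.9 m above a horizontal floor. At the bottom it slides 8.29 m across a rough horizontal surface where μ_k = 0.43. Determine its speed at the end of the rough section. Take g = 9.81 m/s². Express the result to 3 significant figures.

v = 16.8 m/s

Energy at the top = energy at the end + work done against friction:
mgh = ½mv² + μ_k m g d
W_f = μ_k mg d = (0.43)(1.15)(9.81)(8.29) = 40.22 J
½mv² = mgh − W_f = 201.94 − 40.22 = 161.72 J
v = √(2 × 161.72/1.15) = 16.77 m/s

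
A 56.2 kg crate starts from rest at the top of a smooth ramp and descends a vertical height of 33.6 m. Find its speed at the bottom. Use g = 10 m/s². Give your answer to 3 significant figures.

Mechanical energy is conserved (no friction): mgh = ½mv²
The mass cancels from both sides.
v = √(2gh) = √(2 × 10 × 33.6) = √672.00 = 25.92 m/s

v = 25.9 m/s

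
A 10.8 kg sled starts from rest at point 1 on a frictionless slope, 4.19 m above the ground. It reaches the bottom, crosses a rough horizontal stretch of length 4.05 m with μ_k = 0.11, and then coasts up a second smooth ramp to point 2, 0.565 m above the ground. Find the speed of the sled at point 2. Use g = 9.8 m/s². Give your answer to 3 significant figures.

Energy at 1: mgh₁ = (10.8)(9.8)(4.19) = 443.47 J
Friction loss: W_f = μ_k mg d = 47.15 J
At 2: ½mv² + mgh₂ = mgh₁ − W_f
½mv² = 443.47 − 47.15 − 59.800 = 336.52 J
v = √(2 × 336.52/10.8) = 7.894 m/s

v = 7.89 m/s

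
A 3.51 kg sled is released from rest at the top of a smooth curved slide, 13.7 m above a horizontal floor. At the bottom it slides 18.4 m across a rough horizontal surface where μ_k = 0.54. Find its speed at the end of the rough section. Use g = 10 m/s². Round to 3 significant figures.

Applying the work–energy principle:
mgh = ½mv² + μ_k m g d
W_f = μ_k mg d = (0.54)(3.51)(10)(18.4) = 348.8 J
½mv² = mgh − W_f = 480.87 − 348.8 = 132.12 J
v = √(2 × 132.12/3.51) = 8.676 m/s

v = 8.68 m/s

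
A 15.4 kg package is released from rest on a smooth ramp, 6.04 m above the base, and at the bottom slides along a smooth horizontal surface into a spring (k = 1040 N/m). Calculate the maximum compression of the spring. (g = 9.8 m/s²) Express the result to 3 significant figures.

x = 1.32 m

Gravitational PE at the top equals spring PE at max compression: mgh = ½kx²
x = √(2mgh/k) = √(2 × 15.4 × 9.8 × 6.04 / 1040) = 1.324 m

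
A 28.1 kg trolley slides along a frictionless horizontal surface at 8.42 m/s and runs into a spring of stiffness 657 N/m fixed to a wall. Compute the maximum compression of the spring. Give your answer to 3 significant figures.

x = 1.74 m

At max compression the trolley is momentarily at rest: ½mv² = ½kx²
x = v√(m/k) = 8.42 × √(28.1/657) = 1.741 m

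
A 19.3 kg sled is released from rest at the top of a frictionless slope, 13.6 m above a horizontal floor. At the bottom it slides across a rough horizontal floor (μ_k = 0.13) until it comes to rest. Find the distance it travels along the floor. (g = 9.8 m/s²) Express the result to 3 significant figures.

d = 105 m

Energy bookkeeping (friction removes W_f = μ_k N d):
At rest all PE has been dissipated by friction: mgh = μ_k m g d
d = h/μ_k = 13.6/0.13 = 104.6 m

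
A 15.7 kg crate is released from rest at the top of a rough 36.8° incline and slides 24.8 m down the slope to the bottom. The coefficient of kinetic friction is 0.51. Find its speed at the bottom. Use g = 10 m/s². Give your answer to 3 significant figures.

Energy: mgh = ½mv² + W_f, with h = L sinθ and W_f = μ_k (mg cosθ) L
mgh = mgL sinθ = (15.7)(10)(24.8)sin36.8° = 2332.4 J
W_f = μ_k mg cosθ · L = (0.51)(15.7)(10)cos36.8°·24.8 = 1590 J
½mv² = 2332.4 − 1590 = 742.32 J
v = √(2 × 742.32/15.7) = 9.724 m/s

v = 9.72 m/s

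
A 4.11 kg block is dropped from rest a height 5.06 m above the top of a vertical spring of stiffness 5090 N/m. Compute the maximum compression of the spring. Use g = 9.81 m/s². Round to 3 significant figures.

x = 0.291 m

Take the reference level at the top of the uncompressed spring. At max compression the block has fallen H + x and is momentarily at rest:
mg(H + x) = ½kx²
½(5090)x² − (4.11)(9.81)x − (4.11)(9.81)(5.06) = 0
2545x² − 40.32x − 204.0 = 0
x = [40.32 + √(1626 + 2.0769e+06)]/(2 × 2545) = 0.2912 m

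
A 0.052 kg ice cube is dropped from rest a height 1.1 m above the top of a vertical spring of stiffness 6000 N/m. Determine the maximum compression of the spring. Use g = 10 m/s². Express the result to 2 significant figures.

x = 0.014 m

Take the reference level at the top of the uncompressed spring. At max compression the cube has fallen H + x and is momentarily at rest:
mg(H + x) = ½kx²
½(6000)x² − (0.052)(10)x − (0.052)(10)(1.1) = 0
3000x² − 0.5200x − 0.5720 = 0
x = [0.5200 + √(0.2704 + 6864.0)]/(2 × 3000) = 0.01390 m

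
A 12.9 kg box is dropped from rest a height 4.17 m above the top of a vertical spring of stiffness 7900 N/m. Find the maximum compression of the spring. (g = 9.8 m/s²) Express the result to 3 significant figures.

x = 0.382 m

Take the reference level at the top of the uncompressed spring. At max compression the box has fallen H + x and is momentarily at rest:
mg(H + x) = ½kx²
½(7900)x² − (12.9)(9.8)x − (12.9)(9.8)(4.17) = 0
3950x² − 126.4x − 527.2 = 0
x = [126.4 + √(15982 + 8.3293e+06)]/(2 × 3950) = 0.3817 m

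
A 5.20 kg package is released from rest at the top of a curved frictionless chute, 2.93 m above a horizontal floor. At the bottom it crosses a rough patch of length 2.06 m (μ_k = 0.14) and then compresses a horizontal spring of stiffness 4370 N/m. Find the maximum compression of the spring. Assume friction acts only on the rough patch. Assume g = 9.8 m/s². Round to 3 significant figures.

x = 0.248 m

Initial energy: E₁ = mgh = (5.20)(9.8)(2.93) = 149.31 J
Friction removes W_f = μ_k mg d = (0.14)(5.20)(9.8)(2.06) = 14.70 J
Energy reaching the spring: E = 149.31 − 14.70 = 134.62 J
At max compression ½kx² = E ⇒ x = √(2E/k) = √(2 × 134.62/4370) = 0.2482 m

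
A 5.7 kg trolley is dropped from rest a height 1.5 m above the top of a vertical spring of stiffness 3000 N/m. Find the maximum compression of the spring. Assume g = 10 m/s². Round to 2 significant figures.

x = 0.26 m

Take the reference level at the top of the uncompressed spring. At max compression the trolley has fallen H + x and is momentarily at rest:
mg(H + x) = ½kx²
½(3000)x² − (5.7)(10)x − (5.7)(10)(1.5) = 0
1500x² − 57.00x − 85.50 = 0
x = [57.00 + √(3249 + 513000)]/(2 × 1500) = 0.2585 m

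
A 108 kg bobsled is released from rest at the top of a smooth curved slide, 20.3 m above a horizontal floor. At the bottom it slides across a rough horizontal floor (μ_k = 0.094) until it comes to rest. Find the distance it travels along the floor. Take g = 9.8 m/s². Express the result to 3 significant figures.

Applying the work–energy principle:
At rest all PE has been dissipated by friction: mgh = μ_k m g d
d = h/μ_k = 20.3/0.094 = 216.0 m

d = 216 m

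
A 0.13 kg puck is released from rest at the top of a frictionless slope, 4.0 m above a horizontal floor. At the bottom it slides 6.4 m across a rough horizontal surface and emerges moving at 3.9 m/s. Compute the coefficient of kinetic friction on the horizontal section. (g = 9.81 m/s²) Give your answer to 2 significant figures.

μ_k = 0.50

Energy bookkeeping (friction removes W_f = μ_k N d):
mgh = ½mv² + μ_k m g d
mgh = 5.1012 J; ½mv² = 0.98865 J
W_f = 5.1012 − 0.98865 = 4.113 J
μ_k = W_f/(mg·d) = 4.113/(1.275 × 6.4) = 0.5039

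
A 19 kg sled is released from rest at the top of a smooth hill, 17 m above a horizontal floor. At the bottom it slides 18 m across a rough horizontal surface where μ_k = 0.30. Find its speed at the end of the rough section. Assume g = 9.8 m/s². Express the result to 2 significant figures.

v = 15 m/s

Applying the work–energy principle:
mgh = ½mv² + μ_k m g d
W_f = μ_k mg d = (0.30)(19)(9.8)(18) = 1005 J
½mv² = mgh − W_f = 3165.4 − 1005 = 2159.9 J
v = √(2 × 2159.9/19) = 15.08 m/s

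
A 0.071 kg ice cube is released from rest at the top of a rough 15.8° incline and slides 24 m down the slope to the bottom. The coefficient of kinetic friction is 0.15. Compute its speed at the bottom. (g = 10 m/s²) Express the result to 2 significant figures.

v = 7.8 m/s

Taking the bottom as reference, mgh = ½mv² + μ_k N L with h = L sinθ, N = mg cosθ:
mgh = mgL sinθ = (0.071)(10)(24)sin15.8° = 4.6397 J
W_f = μ_k mg cosθ · L = (0.15)(0.071)(10)cos15.8°·24 = 2.459 J
½mv² = 4.6397 − 2.459 = 2.1802 J
v = √(2 × 2.1802/0.071) = 7.837 m/s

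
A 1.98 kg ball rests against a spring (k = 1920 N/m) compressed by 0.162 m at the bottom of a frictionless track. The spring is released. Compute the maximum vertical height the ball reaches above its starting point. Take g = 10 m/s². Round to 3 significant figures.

h = 1.27 m

All spring PE becomes gravitational PE at the highest point: ½kx² = mgh
h = kx²/(2mg) = (1920)(0.162)²/(2 × 1.98 × 10) = 1.272 m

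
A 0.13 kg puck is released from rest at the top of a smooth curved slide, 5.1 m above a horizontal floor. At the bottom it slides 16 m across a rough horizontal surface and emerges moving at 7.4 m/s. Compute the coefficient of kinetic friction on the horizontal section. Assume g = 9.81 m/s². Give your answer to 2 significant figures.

μ_k = 0.14

Energy at the top = energy at the end + work done against friction:
mgh = ½mv² + μ_k m g d
mgh = 6.5040 J; ½mv² = 3.5594 J
W_f = 6.5040 − 3.5594 = 2.945 J
μ_k = W_f/(mg·d) = 2.945/(1.275 × 16) = 0.1443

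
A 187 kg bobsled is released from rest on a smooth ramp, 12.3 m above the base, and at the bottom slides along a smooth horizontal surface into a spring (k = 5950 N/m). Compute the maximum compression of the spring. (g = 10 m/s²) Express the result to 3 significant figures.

x = 2.78 m

At max compression the bobsled is momentarily at rest: mgh = ½kx²
x = √(2mgh/k) = √(2 × 187 × 10 × 12.3 / 5950) = 2.781 m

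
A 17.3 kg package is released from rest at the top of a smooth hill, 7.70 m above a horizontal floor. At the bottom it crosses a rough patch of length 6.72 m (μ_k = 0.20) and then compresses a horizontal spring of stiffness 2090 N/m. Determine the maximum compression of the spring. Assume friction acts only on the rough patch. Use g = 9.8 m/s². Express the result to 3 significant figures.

Initial energy: E₁ = mgh = (17.3)(9.8)(7.70) = 1305.5 J
Friction removes W_f = μ_k mg d = (0.20)(17.3)(9.8)(6.72) = 227.9 J
Energy reaching the spring: E = 1305.5 − 227.9 = 1077.6 J
At max compression ½kx² = E ⇒ x = √(2E/k) = √(2 × 1077.6/2090) = 1.015 m

x = 1.02 m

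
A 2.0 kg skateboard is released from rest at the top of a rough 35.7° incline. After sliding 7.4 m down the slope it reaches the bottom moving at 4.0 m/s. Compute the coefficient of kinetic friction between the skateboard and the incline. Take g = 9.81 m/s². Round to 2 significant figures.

μ_k = 0.58

Energy balance down the incline: mg L sinθ − ½mv² = μ_k (mg cosθ) L
mgL sinθ = 84.723 J; ½mv² = 16.000 J
W_f = 84.723 − 16.000 = 68.72 J
μ_k = W_f/(mg cosθ · L) = 68.72/(15.93 × 7.4) = 0.5829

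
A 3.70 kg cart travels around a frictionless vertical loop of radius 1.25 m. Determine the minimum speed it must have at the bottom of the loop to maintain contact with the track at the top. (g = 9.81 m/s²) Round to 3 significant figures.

v = 7.83 m/s

At the top: mg = mv_top²/r ⇒ v_top² = gr = 12.26 m²/s²
Energy from bottom to top (height 2r): ½mv_bot² = ½mv_top² + mg(2r)
v_bot² = gr + 4gr = 5gr = 61.31
v_bot = √(5gr) = 7.830 m/s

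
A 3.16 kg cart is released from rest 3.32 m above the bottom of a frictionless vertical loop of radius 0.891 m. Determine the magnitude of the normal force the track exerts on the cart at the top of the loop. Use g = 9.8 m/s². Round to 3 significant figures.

N = 75.9 N

Energy from release to top (height 2r): mgh = ½mv_top² + mg(2r)
v_top² = 2g(h − 2r) = 2(9.8)(3.32 − 1.782) = 30.145 m²/s²
At the top, both N and weight point toward the centre: N + mg = mv_top²/r
N = m(v_top²/r − g) = 3.16(30.145/0.891 − 9.8) = 75.94 N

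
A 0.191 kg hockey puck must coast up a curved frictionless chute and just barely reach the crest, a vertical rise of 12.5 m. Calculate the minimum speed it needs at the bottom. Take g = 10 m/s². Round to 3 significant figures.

v = 15.8 m/s

At the top it is momentarily at rest, so all KE converts to PE: ½mv² = mgh
v = √(2gh) = √(2 × 10 × 12.5) = 15.81 m/s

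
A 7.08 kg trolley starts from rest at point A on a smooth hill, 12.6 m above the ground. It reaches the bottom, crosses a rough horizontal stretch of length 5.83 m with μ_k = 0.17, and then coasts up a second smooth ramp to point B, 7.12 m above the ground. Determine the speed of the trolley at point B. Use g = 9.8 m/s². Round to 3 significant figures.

Energy at A: mgh₁ = (7.08)(9.8)(12.6) = 874.24 J
Friction loss: W_f = μ_k mg d = 68.77 J
At B: ½mv² + mgh₂ = mgh₁ − W_f
½mv² = 874.24 − 68.77 − 494.01 = 311.46 J
v = √(2 × 311.46/7.08) = 9.380 m/s

v = 9.38 m/s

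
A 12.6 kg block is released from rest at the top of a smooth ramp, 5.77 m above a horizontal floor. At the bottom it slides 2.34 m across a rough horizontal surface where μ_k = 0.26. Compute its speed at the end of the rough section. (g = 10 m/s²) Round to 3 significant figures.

Energy bookkeeping (friction removes W_f = μ_k N d):
mgh = ½mv² + μ_k m g d
W_f = μ_k mg d = (0.26)(12.6)(10)(2.34) = 76.66 J
½mv² = mgh − W_f = 727.02 − 76.66 = 650.36 J
v = √(2 × 650.36/12.6) = 10.16 m/s

v = 10.2 m/s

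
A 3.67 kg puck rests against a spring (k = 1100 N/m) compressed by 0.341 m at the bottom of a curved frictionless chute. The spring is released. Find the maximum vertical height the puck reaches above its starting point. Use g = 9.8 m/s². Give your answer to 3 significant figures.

At maximum height the puck is at rest, so ½kx² = mgh
h = kx²/(2mg) = (1100)(0.341)²/(2 × 3.67 × 9.8) = 1.778 m

h = 1.78 m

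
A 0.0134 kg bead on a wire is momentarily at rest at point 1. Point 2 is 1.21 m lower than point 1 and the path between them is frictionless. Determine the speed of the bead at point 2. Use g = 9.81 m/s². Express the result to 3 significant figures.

v = 4.87 m/s

Mechanical energy is conserved (no friction): mgh = ½mv²
v = √(2gh) = √(2 × 9.81 × 1.21) = √23.740 = 4.872 m/s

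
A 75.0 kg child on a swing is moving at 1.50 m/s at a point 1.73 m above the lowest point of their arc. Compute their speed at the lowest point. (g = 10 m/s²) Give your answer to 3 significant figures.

Equating total energy at the two states: ½mv₀² + mgh = ½mv²
v² = v₀² + 2gh = (1.50)² + 2(10)(1.73) = 36.850
v = √36.850 = 6.070 m/s

v = 6.07 m/s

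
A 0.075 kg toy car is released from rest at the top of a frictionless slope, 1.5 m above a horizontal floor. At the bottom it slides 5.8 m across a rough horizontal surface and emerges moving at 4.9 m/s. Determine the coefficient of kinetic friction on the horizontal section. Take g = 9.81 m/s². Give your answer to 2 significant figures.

μ_k = 0.048

Energy bookkeeping (friction removes W_f = μ_k N d):
mgh = ½mv² + μ_k m g d
mgh = 1.1036 J; ½mv² = 0.90038 J
W_f = 1.1036 − 0.90038 = 0.2033 J
μ_k = W_f/(mg·d) = 0.2033/(0.7358 × 5.8) = 0.04763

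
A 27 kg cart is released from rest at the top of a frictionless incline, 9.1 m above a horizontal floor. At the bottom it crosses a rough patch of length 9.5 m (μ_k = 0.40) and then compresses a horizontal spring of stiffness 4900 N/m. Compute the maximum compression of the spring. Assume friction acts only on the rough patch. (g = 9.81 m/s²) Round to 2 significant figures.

x = 0.76 m

Initial energy: E₁ = mgh = (27)(9.81)(9.1) = 2410.3 J
Friction removes W_f = μ_k mg d = (0.40)(27)(9.81)(9.5) = 1007 J
Energy reaching the spring: E = 2410.3 − 1007 = 1403.8 J
At max compression ½kx² = E ⇒ x = √(2E/k) = √(2 × 1403.8/4900) = 0.7570 m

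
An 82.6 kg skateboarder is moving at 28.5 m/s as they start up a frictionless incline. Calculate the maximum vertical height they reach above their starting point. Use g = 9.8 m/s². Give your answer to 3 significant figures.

Setting KE at the bottom equal to PE gained: ½mv² = mgh
h = v²/(2g) = 28.5²/(2 × 9.8) = 41.44 m

h = 41.4 m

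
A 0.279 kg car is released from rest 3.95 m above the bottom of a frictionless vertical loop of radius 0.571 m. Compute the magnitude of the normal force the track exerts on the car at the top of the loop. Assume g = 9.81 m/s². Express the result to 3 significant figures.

N = 24.2 N

Energy from release to top (height 2r): mgh = ½mv_top² + mg(2r)
v_top² = 2g(h − 2r) = 2(9.81)(3.95 − 1.142) = 55.093 m²/s²
At the top, both N and weight point toward the centre: N + mg = mv_top²/r
N = m(v_top²/r − g) = 0.279(55.093/0.571 − 9.81) = 24.18 N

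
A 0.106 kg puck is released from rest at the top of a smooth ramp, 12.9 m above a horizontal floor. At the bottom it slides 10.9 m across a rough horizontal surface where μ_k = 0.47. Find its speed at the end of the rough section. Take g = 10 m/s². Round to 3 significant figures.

v = 12.5 m/s

Energy at the top = energy at the end + work done against friction:
mgh = ½mv² + μ_k m g d
W_f = μ_k mg d = (0.47)(0.106)(10)(10.9) = 5.430 J
½mv² = mgh − W_f = 13.674 − 5.430 = 8.2436 J
v = √(2 × 8.2436/0.106) = 12.47 m/s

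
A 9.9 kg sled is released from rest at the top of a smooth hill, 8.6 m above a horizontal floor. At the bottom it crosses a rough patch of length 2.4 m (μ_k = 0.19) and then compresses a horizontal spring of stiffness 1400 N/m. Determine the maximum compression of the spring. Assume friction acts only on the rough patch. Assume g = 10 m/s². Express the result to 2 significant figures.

Initial energy: E₁ = mgh = (9.9)(10)(8.6) = 851.40 J
Friction removes W_f = μ_k mg d = (0.19)(9.9)(10)(2.4) = 45.14 J
Energy reaching the spring: E = 851.40 − 45.14 = 806.26 J
At max compression ½kx² = E ⇒ x = √(2E/k) = √(2 × 806.26/1400) = 1.073 m

x = 1.1 m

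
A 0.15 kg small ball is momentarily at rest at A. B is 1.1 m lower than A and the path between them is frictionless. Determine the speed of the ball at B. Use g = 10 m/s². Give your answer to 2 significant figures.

Mechanical energy is conserved (no friction): mgh = ½mv²
v = √(2gh) = √(2 × 10 × 1.1) = √22.000 = 4.690 m/s

v = 4.7 m/s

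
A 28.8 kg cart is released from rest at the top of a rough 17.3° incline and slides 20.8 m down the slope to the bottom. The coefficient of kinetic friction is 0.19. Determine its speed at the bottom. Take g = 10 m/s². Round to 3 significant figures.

Energy: mgh = ½mv² + W_f, with h = L sinθ and W_f = μ_k (mg cosθ) L
mgh = mgL sinθ = (28.8)(10)(20.8)sin17.3° = 1781.4 J
W_f = μ_k mg cosθ · L = (0.19)(28.8)(10)cos17.3°·20.8 = 1087 J
½mv² = 1781.4 − 1087 = 694.71 J
v = √(2 × 694.71/28.8) = 6.946 m/s

v = 6.95 m/s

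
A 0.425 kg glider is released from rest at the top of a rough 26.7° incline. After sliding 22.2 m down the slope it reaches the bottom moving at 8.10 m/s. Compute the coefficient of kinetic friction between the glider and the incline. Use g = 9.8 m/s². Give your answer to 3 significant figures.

μ_k = 0.334

Energy balance down the incline: mg L sinθ − ½mv² = μ_k (mg cosθ) L
mgL sinθ = 41.545 J; ½mv² = 13.942 J
W_f = 41.545 − 13.942 = 27.60 J
μ_k = W_f/(mg cosθ · L) = 27.60/(3.721 × 22.2) = 0.3342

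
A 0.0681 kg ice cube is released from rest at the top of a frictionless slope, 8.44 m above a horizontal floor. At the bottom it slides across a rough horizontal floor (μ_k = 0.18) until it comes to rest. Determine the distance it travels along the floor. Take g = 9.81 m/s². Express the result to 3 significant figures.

Energy at the top = energy at the end + work done against friction:
At rest all PE has been dissipated by friction: mgh = μ_k m g d
d = h/μ_k = 8.44/0.18 = 46.89 m

d = 46.9 m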